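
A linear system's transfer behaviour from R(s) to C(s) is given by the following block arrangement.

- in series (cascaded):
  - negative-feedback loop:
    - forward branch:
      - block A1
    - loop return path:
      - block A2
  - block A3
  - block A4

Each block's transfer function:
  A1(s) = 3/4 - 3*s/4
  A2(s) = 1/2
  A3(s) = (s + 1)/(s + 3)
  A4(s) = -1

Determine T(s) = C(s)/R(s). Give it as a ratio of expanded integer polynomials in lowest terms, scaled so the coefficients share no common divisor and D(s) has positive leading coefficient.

Answer: (6 - 6*s^2)/(3*s^2 - 2*s - 33)

Working:
1. apply the feedback formula to A1, A2 = (6*s - 6)/(3*s - 11)
2. cascade [A1/(1+A1*A2)], A3, A4, which is the overall transfer function T(s) = C(s)/R(s) in lowest terms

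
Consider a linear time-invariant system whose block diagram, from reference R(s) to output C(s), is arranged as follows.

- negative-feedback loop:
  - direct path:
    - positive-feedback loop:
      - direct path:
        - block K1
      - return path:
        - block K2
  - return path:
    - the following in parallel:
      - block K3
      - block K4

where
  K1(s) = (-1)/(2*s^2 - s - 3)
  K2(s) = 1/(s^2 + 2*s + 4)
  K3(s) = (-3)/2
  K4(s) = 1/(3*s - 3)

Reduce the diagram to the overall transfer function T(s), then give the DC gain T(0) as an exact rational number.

Step 1 - collapse the loop (K1 forward, K2 return), giving (-s^2 - 2*s - 4)/(2*s^4 + 3*s^3 + 3*s^2 - 10*s - 11)
Step 2 - parallel reduction of K3, K4, giving (11 - 9*s)/(6*s - 6)
Step 3 - reduce the feedback loop with forward [K1/(1-K1*K2)] and return (K3+K4), giving (-6*s^3 - 6*s^2 - 12*s + 24)/(12*s^5 + 6*s^4 + 9*s^3 - 71*s^2 + 8*s + 22)
The step-3 result is T(s). Setting s = 0: T(0) = 24/22 = 12/11.

Answer: 12/11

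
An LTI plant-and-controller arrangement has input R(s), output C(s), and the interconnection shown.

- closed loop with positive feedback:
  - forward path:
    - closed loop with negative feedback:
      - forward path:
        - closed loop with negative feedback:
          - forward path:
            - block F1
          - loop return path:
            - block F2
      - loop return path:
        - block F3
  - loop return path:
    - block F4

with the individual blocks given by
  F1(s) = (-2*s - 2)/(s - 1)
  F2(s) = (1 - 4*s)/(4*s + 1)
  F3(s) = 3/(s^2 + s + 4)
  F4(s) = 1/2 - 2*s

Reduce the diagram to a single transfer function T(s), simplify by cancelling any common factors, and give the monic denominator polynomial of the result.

Answer: s^5 + 5*s^4/4 + 4*s^3 + 19*s^2/8 + s + 7/8

Working:
Step 1 - collapse the loop (F1 forward, F2 return), giving (-8*s^2 - 10*s - 2)/(12*s^2 + 3*s - 3)
Step 2 - feedback reduction of [F1/(1+F1*F2)], F3, giving (-8*s^4 - 18*s^3 - 44*s^2 - 42*s - 8)/(12*s^4 + 15*s^3 + 24*s^2 - 21*s - 18)
Step 3 - close the feedback loop around [[F1/(1+F1*F2)]/(1+[F1/(1+F1*F2)]*F3)], F4, giving (4*s^4 + 9*s^3 + 22*s^2 + 21*s + 4)/(8*s^5 + 10*s^4 + 32*s^3 + 19*s^2 + 8*s + 7)
Step 3 gives the fully reduced T(s), with no common factor left to cancel. The denominator's leading coefficient is 8, so divide each of its coefficients by 8 to get the monic form.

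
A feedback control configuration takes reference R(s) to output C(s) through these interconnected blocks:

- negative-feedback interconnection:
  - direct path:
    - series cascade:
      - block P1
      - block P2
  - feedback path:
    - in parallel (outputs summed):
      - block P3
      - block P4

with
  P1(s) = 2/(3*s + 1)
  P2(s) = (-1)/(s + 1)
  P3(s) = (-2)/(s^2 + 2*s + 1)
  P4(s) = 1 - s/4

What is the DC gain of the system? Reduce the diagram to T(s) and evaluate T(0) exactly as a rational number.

[1] cascade P1, P2 -> (-2)/(3*s^2 + 4*s + 1)
[2] add P3, P4 (parallel) -> (-s^3 + 2*s^2 + 7*s - 4)/(4*s^2 + 8*s + 4)
[3] collapse the loop ((P1*P2) forward, (P3+P4) return) -> (-4*s^2 - 8*s - 4)/(6*s^4 + 21*s^3 + 22*s^2 + 5*s + 6)
The step-3 result is T(s). Setting s = 0: T(0) = -4/6 = -2/3.

Answer: -2/3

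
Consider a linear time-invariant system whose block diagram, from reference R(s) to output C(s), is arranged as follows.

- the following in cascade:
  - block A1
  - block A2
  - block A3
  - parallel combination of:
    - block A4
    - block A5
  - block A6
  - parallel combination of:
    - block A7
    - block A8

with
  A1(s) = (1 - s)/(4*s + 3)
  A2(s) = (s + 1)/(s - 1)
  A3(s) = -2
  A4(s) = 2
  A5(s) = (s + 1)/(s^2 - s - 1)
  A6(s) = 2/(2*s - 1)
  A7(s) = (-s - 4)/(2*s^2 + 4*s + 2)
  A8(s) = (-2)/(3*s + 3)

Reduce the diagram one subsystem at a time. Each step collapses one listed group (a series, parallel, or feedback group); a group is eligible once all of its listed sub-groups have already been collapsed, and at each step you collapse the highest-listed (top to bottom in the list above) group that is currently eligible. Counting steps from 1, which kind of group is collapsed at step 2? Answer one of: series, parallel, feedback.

The answer is parallel.

Reasoning:
Step 1. reduce the parallel group A4, A5
Step 2. reduce the parallel group A7, A8
Step 3. multiply A1, A2, A3, (A4+A5), A6, (A7+A8) (series)
At step 2 the group reduced is parallel.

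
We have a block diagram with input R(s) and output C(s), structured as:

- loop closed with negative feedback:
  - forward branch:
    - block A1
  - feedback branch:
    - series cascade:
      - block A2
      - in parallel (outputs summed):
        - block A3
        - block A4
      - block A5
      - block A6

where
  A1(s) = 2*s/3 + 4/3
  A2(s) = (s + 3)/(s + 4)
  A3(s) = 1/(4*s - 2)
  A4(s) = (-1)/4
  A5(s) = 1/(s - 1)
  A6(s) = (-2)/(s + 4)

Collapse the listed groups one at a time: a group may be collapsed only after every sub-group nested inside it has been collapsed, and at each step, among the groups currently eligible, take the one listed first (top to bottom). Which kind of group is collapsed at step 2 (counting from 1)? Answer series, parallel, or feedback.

Step 1: add A3, A4 (parallel)
Step 2: combine A2, (A3+A4), A5, A6 in series
Step 3: reduce the feedback loop with forward A1 and return (A2*(A3+A4)*A5*A6)
The group at step 2 is a series group.

Hence the answer: series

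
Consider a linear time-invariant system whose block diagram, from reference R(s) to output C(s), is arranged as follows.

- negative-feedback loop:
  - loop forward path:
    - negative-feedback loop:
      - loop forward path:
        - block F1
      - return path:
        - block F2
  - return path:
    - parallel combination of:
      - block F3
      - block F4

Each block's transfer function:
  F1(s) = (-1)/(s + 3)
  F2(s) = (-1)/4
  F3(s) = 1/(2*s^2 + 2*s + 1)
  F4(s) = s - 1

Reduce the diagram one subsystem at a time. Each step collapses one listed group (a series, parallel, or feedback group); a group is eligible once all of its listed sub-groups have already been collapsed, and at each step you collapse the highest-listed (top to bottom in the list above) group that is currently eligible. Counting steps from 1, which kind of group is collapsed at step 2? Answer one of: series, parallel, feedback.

Step 1 - feedback reduction of F1, F2
Step 2 - add F3, F4 (parallel)
Step 3 - feedback reduction of [F1/(1+F1*F2)], (F3+F4)
The group at step 2 is a parallel group.

Final answer: parallel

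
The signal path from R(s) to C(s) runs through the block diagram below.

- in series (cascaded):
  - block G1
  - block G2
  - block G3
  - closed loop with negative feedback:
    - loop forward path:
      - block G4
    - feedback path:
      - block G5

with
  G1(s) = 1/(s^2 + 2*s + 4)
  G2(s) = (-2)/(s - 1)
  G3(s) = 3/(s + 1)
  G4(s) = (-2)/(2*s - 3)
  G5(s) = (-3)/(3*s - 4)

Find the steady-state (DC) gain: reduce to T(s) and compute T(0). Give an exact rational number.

First reduce the diagram to T(s).

[1] feedback reduction of G4, G5; result (8 - 6*s)/(6*s^2 - 17*s + 18)
[2] reduce the series chain G1, G2, G3, [G4/(1+G4*G5)]; result (36*s - 48)/(6*s^6 - 5*s^5 + 2*s^4 - 27*s^3 + 64*s^2 + 32*s - 72)
Step 2 gives the overall T(s). Then T(0) = -48/(-72) = 2/3.

Answer: 2/3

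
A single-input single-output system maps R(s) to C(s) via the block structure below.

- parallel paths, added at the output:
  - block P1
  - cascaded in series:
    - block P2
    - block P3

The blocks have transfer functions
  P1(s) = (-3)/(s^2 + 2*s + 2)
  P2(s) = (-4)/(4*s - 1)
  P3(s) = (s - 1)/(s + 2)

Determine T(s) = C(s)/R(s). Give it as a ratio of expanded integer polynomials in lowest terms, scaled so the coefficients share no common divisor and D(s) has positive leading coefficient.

The answer is (-4*s^3 - 16*s^2 - 21*s + 14)/(4*s^4 + 15*s^3 + 20*s^2 + 10*s - 4).

Reasoning:
[1] multiply P2, P3 (series), giving (4 - 4*s)/(4*s^2 + 7*s - 2)
[2] parallel reduction of P1, (P2*P3); the result is T(s) itself (integer coefficients, no common factor, positive leading denominator coefficient)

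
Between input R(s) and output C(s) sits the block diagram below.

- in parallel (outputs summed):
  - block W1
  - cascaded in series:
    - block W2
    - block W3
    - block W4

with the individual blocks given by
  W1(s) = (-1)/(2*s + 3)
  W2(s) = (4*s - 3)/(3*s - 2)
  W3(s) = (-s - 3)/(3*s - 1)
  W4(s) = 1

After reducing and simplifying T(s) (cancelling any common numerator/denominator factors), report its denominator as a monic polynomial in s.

Answer: s^3 + s^2/2 - 23*s/18 + 1/3

Working:
(1) combine W2, W3, W4 in series gives (-4*s^2 - 9*s + 9)/(9*s^2 - 9*s + 2)
(2) reduce the parallel group W1, (W2*W3*W4) gives (-8*s^3 - 39*s^2 + 25)/(18*s^3 + 9*s^2 - 23*s + 6)
No further cancellation is possible in the step-2 result, so that is T(s). Its denominator becomes monic after dividing by the leading coefficient 18.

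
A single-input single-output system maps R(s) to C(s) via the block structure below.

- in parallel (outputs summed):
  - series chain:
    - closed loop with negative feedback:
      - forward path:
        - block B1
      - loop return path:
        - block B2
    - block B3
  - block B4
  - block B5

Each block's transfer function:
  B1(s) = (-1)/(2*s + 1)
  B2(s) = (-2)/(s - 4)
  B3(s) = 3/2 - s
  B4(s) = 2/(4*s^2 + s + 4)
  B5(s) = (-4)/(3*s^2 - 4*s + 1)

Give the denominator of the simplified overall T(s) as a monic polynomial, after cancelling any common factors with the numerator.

Step 1: apply the feedback formula to B1, B2, giving (4 - s)/(2*s^2 - 7*s - 2)
Step 2: multiply [B1/(1+B1*B2)], B3 (series), giving (2*s^2 - 11*s + 12)/(4*s^2 - 14*s - 4)
Step 3: parallel reduction of ([B1/(1+B1*B2)]*B3), B4, B5, giving (24*s^6 - 158*s^5 + 271*s^4 - 226*s^3 + 469*s^2 + 20*s + 104)/(48*s^6 - 220*s^5 + 182*s^4 - 176*s^3 + 178*s^2 + 4*s - 16)
Step 3 gives the fully reduced T(s), with no common factor left to cancel. The denominator's leading coefficient is 48, so divide each of its coefficients by 48 to get the monic form.

Answer: s^6 - 55*s^5/12 + 91*s^4/24 - 11*s^3/3 + 89*s^2/24 + s/12 - 1/3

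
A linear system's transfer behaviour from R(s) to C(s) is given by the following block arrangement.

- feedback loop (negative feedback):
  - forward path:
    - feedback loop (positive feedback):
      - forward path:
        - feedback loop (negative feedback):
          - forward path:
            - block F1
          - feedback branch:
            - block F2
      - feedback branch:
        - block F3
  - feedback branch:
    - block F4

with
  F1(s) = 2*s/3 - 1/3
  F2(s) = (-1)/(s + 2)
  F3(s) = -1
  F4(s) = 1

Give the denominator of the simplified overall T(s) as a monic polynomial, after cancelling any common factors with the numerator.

Reducing step by step:

(1) apply the feedback formula to F1, F2 gives (2*s^2 + 3*s - 2)/(s + 7)
(2) collapse the loop ([F1/(1+F1*F2)] forward, F3 return) gives (2*s^2 + 3*s - 2)/(2*s^2 + 4*s + 5)
(3) feedback reduction of [[F1/(1+F1*F2)]/(1-[F1/(1+F1*F2)]*F3)], F4 gives (2*s^2 + 3*s - 2)/(4*s^2 + 7*s + 3)
The result of step 3 is T(s) in lowest terms. Its denominator has leading coefficient 4; dividing the denominator through by 4 makes it monic.

Answer: s^2 + 7*s/4 + 3/4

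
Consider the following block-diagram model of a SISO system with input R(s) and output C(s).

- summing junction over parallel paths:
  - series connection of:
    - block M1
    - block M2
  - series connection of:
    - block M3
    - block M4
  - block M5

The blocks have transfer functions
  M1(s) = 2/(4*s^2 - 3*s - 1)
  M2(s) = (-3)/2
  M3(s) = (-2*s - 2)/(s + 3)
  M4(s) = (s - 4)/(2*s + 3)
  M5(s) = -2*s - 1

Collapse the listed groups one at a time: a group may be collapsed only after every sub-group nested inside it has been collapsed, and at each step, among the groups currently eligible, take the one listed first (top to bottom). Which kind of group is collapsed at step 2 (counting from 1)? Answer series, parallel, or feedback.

Reducing step by step:

[1] multiply M1, M2 (series)
[2] multiply M3, M4 (series)
[3] sum the parallel branches (M1*M2), (M3*M4), M5
Step 2 collapses a series group.

Answer: series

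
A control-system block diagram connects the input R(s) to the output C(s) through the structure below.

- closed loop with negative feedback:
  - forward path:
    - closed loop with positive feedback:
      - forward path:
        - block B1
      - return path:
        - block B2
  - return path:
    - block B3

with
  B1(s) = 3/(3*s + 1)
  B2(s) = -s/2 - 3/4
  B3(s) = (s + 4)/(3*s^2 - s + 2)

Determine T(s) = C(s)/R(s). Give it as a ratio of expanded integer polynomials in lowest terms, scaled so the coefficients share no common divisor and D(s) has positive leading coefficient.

Step 1. reduce the feedback loop with forward B1 and return B2; result 12/(18*s + 13)
Step 2. feedback reduction of [B1/(1-B1*B2)], B3: this yields T(s), and no further normalization is needed

Therefore the answer is (36*s^2 - 12*s + 24)/(54*s^3 + 21*s^2 + 35*s + 74).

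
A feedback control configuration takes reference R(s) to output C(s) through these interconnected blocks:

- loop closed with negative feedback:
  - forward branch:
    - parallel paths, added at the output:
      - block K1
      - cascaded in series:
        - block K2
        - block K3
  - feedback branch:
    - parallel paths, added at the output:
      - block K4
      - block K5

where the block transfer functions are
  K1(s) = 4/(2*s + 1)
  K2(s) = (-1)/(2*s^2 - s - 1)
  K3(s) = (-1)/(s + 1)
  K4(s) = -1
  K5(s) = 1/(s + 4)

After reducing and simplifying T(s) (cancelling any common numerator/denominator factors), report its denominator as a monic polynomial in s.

The answer is s^4 + 5*s^3/2 - 5*s^2 - 3*s + 5/2.

Reasoning:
[1] multiply K2, K3 (series) gives 1/(2*s^3 + s^2 - 2*s - 1)
[2] add K1, (K2*K3) (parallel) gives (4*s^2 - 3)/(2*s^3 + s^2 - 2*s - 1)
[3] parallel reduction of K4, K5 gives (-s - 3)/(s + 4)
[4] apply the feedback formula to (K1+(K2*K3)), (K4+K5) gives (4*s^3 + 16*s^2 - 3*s - 12)/(2*s^4 + 5*s^3 - 10*s^2 - 6*s + 5)
No further cancellation is possible in the step-4 result, so that is T(s). Its denominator becomes monic after dividing by the leading coefficient 2.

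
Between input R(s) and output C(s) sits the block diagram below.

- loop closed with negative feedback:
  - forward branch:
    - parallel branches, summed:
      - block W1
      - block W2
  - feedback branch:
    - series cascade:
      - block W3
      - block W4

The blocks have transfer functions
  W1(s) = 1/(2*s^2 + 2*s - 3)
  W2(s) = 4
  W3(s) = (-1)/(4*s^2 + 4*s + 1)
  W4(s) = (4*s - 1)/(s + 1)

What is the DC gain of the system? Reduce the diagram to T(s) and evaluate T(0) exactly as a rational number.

Step 1: parallel reduction of W1, W2 -> (8*s^2 + 8*s - 11)/(2*s^2 + 2*s - 3)
Step 2: multiply W3, W4 (series) -> (1 - 4*s)/(4*s^3 + 8*s^2 + 5*s + 1)
Step 3: reduce the feedback loop with forward (W1+W2) and return (W3*W4) -> (32*s^5 + 96*s^4 + 60*s^3 - 40*s^2 - 47*s - 11)/(8*s^5 + 24*s^4 - 18*s^3 - 36*s^2 + 39*s - 14)
DC gain: substitute s = 0 into T(s) from step 3: T(0) = -11/(-14) = 11/14.

Therefore the answer is 11/14.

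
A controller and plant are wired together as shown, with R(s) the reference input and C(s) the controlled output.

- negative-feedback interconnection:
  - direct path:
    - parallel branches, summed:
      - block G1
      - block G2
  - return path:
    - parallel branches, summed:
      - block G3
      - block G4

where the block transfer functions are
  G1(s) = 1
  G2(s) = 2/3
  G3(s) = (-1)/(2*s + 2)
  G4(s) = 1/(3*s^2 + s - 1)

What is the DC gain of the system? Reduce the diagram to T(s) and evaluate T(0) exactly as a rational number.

Reducing step by step:

Step 1: parallel reduction of G1, G2: 5/3
Step 2: sum the parallel branches G3, G4: (-3*s^2 + s + 3)/(6*s^3 + 8*s^2 - 2)
Step 3: apply the feedback formula to (G1+G2), (G3+G4): (30*s^3 + 40*s^2 - 10)/(18*s^3 + 9*s^2 + 5*s + 9)
DC gain: substitute s = 0 into T(s) from step 3: T(0) = -10/9.

Answer: -10/9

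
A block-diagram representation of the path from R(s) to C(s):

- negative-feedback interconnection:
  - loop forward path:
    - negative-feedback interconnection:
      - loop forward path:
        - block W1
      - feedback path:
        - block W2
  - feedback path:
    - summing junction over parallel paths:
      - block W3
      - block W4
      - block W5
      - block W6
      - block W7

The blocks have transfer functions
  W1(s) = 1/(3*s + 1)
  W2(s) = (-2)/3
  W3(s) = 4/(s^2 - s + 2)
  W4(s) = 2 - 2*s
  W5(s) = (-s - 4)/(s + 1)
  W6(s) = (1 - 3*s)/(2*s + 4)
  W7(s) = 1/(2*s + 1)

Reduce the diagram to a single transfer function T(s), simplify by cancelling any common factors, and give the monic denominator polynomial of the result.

Step 1. apply the feedback formula to W1, W2, giving 3/(9*s + 1)
Step 2. sum the parallel branches W3, W4, W5, W6, W7, giving (-8*s^6 - 22*s^5 - 17*s^4 - 31*s^3 + 9*s^2 + 23*s + 10)/(4*s^5 + 10*s^4 + 8*s^3 + 18*s^2 + 24*s + 8)
Step 3. collapse the loop ([W1/(1+W1*W2)] forward, (W3+W4+W5+W6+W7) return), giving (12*s^5 + 30*s^4 + 24*s^3 + 54*s^2 + 72*s + 24)/(12*s^6 + 28*s^5 + 31*s^4 + 77*s^3 + 261*s^2 + 165*s + 38)
T(s) is the step-3 result (common factors already cancelled). Leading coefficient of the denominator: 12. Divide through by 12 for the monic polynomial.

Therefore the answer is s^6 + 7*s^5/3 + 31*s^4/12 + 77*s^3/12 + 87*s^2/4 + 55*s/4 + 19/6.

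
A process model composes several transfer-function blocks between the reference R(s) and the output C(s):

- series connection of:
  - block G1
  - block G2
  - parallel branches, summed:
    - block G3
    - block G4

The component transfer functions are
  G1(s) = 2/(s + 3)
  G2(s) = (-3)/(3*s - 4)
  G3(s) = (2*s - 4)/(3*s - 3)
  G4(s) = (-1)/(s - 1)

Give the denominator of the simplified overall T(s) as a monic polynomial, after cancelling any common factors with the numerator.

Answer: s^3 + 2*s^2/3 - 17*s/3 + 4

Working:
Step 1: combine G3, G4 in parallel, giving (2*s - 7)/(3*s - 3)
Step 2: combine G1, G2, (G3+G4) in series, giving (14 - 4*s)/(3*s^3 + 2*s^2 - 17*s + 12)
T(s) is the step-2 result (common factors already cancelled). Leading coefficient of the denominator: 3. Divide through by 3 for the monic polynomial.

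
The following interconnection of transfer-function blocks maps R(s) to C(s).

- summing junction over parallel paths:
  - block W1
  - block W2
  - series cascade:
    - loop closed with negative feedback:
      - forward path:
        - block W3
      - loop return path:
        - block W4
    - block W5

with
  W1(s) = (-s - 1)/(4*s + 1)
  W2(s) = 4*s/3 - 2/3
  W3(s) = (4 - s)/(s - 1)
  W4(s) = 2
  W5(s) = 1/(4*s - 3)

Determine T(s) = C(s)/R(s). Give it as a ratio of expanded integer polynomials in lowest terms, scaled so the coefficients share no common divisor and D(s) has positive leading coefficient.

Answer: (64*s^4 - 524*s^3 + 545*s^2 - 37*s - 117)/(48*s^3 - 360*s^2 + 159*s + 63)

Working:
1. collapse the loop (W3 forward, W4 return) = (s - 4)/(s - 7)
2. cascade [W3/(1+W3*W4)], W5 = (s - 4)/(4*s^2 - 31*s + 21)
3. combine W1, W2, ([W3/(1+W3*W4)]*W5) in parallel: this yields T(s), and no further normalization is needed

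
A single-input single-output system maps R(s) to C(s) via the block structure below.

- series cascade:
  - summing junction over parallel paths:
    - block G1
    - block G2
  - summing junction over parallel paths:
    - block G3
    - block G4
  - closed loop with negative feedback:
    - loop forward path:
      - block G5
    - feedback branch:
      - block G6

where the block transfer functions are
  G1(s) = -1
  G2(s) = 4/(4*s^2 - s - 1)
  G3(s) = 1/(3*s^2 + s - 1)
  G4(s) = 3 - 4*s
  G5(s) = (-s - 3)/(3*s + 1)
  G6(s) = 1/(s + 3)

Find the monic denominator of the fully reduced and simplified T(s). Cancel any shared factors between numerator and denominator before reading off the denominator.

[1] reduce the parallel group G1, G2 = (-4*s^2 + s + 5)/(4*s^2 - s - 1)
[2] add G3, G4 (parallel) = (-12*s^3 + 5*s^2 + 7*s - 2)/(3*s^2 + s - 1)
[3] close the feedback loop around G5, G6 = (-s - 3)/(3*s)
[4] cascade (G1+G2), (G3+G4), [G5/(1+G5*G6)] = (-48*s^6 - 112*s^5 + 179*s^4 + 209*s^3 - 153*s^2 - 89*s + 30)/(36*s^5 + 3*s^4 - 24*s^3 + 3*s)
T(s) is the step-4 result (common factors already cancelled). Leading coefficient of the denominator: 36. Divide through by 36 for the monic polynomial.

Final answer: s^5 + s^4/12 - 2*s^3/3 + s/12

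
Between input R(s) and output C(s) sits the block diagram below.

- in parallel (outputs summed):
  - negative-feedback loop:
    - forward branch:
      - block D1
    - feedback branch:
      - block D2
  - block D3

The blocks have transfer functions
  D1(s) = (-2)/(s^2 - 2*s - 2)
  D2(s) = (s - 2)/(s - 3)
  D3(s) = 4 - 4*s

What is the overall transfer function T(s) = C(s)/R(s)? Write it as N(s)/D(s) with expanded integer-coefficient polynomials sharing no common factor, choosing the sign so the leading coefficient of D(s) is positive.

First reduce the diagram to T(s).

[1] apply the feedback formula to D1, D2 = (6 - 2*s)/(s^3 - 5*s^2 + 2*s + 10)
[2] sum the parallel branches [D1/(1+D1*D2)], D3: this yields T(s), and no further normalization is needed

Answer: (-4*s^4 + 24*s^3 - 28*s^2 - 34*s + 46)/(s^3 - 5*s^2 + 2*s + 10)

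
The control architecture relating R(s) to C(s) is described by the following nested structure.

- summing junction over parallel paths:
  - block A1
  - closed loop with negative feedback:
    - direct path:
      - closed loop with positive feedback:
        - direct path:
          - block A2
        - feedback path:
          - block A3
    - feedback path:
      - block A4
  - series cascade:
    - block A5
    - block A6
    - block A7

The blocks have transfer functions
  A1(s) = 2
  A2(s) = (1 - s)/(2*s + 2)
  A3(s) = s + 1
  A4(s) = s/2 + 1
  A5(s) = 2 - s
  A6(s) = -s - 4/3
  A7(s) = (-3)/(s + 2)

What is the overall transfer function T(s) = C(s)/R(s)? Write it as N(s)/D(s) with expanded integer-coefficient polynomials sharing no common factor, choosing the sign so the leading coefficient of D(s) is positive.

The answer is (-3*s^4 - 5*s^3 + 10*s^2 + 50*s + 52)/(s^3 + 5*s^2 + 10*s + 8).

Reasoning:
[1] feedback reduction of A2, A3 -> (1 - s)/(s^2 + 2*s + 1)
[2] apply the feedback formula to [A2/(1-A2*A3)], A4 -> (2 - 2*s)/(s^2 + 3*s + 4)
[3] multiply A5, A6, A7 (series) -> (-3*s^2 + 2*s + 8)/(s + 2)
[4] combine A1, [[A2/(1-A2*A3)]/(1+[A2/(1-A2*A3)]*A4)], (A5*A6*A7) in parallel, giving the overall T(s)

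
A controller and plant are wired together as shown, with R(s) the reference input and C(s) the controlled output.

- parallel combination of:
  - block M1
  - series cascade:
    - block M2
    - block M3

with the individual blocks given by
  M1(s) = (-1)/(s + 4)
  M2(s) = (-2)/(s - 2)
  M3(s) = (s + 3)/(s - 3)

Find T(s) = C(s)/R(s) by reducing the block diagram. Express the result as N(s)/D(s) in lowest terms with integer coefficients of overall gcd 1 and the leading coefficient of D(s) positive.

The answer is (-3*s^2 - 9*s - 30)/(s^3 - s^2 - 14*s + 24).

Reasoning:
(1) reduce the series chain M2, M3; result (-2*s - 6)/(s^2 - 5*s + 6)
(2) reduce the parallel group M1, (M2*M3), giving the overall T(s)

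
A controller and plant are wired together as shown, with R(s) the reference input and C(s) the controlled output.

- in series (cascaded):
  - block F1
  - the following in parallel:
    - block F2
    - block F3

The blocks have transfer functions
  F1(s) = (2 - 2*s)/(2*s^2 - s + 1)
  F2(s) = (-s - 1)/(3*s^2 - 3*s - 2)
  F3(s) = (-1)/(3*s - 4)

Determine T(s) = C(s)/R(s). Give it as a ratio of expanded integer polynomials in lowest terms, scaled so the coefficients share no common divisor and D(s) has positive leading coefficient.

1. parallel reduction of F2, F3: (-6*s^2 + 4*s + 6)/(9*s^3 - 21*s^2 + 6*s + 8)
2. series reduction of F1, (F2+F3); the result is T(s) itself (integer coefficients, no common factor, positive leading denominator coefficient)

Final answer: (12*s^3 - 20*s^2 - 4*s + 12)/(18*s^5 - 51*s^4 + 42*s^3 - 11*s^2 - 2*s + 8)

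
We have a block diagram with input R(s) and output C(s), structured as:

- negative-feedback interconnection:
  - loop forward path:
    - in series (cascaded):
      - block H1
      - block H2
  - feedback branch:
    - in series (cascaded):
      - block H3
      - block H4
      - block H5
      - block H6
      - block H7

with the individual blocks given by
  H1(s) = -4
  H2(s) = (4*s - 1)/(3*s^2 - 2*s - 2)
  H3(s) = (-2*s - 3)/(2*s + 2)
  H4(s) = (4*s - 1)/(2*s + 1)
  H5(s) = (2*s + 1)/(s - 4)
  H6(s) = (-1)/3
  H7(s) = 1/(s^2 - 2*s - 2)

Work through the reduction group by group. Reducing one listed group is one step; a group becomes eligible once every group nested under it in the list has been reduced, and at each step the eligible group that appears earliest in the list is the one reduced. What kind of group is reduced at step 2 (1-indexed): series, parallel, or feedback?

Step 1. cascade H1, H2
Step 2. multiply H3, H4, H5, H6, H7 (series)
Step 3. reduce the feedback loop with forward (H1*H2) and return (H3*H4*H5*H6*H7)
Step 2 collapses a series group.

Hence the answer: series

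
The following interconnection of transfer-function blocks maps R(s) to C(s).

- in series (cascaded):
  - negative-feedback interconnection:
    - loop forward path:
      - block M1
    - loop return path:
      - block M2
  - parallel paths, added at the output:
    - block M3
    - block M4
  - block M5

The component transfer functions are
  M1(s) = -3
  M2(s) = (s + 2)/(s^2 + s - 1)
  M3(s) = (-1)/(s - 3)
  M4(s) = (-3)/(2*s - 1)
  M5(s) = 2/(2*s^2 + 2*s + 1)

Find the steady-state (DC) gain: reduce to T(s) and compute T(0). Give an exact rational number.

1. close the feedback loop around M1, M2 = (-3*s^2 - 3*s + 3)/(s^2 - 2*s - 7)
2. sum the parallel branches M3, M4 = (10 - 5*s)/(2*s^2 - 7*s + 3)
3. reduce the series chain [M1/(1+M1*M2)], (M3+M4), M5 = (30*s^3 - 30*s^2 - 90*s + 60)/(4*s^6 - 18*s^5 - 14*s^4 + 81*s^3 + 47*s^2 + s - 21)
DC gain: substitute s = 0 into T(s) from step 3: T(0) = 60/(-21) = -20/7.

Answer: -20/7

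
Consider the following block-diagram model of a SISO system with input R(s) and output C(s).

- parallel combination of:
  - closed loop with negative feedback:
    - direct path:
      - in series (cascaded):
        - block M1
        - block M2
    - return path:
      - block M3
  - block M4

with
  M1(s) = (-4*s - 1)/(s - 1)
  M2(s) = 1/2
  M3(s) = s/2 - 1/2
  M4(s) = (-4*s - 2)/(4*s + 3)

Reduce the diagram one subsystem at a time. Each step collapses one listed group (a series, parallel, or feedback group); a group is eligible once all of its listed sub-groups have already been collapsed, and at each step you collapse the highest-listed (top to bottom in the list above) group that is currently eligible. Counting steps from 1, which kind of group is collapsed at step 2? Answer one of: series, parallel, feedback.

Answer: feedback

Working:
[1] combine M1, M2 in series
[2] reduce the feedback loop with forward (M1*M2) and return M3
[3] combine [(M1*M2)/(1+(M1*M2)*M3)], M4 in parallel
Step 2 collapses a feedback group.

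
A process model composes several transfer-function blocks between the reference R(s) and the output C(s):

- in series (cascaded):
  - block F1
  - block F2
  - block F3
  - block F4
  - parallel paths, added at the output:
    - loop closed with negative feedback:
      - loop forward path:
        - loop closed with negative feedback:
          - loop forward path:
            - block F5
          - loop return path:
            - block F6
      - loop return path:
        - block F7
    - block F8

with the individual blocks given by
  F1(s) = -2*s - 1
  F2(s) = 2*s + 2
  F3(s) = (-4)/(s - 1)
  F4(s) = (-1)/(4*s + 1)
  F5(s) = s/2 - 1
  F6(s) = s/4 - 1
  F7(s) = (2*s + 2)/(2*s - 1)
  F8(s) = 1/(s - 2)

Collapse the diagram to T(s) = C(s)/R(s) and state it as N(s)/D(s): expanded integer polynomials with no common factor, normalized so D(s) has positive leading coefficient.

Answer: (-160*s^5 + 416*s^4 - 344*s^3 - 776*s^2 + 528*s + 384)/(8*s^6 - 42*s^5 + 185*s^4 - 479*s^3 + 492*s^2 - 100*s - 64)

Working:
(1) collapse the loop (F5 forward, F6 return) = (4*s - 8)/(s^2 - 6*s + 16)
(2) apply the feedback formula to [F5/(1+F5*F6)], F7 = (8*s^2 - 20*s + 8)/(2*s^3 - 5*s^2 + 30*s - 32)
(3) reduce the parallel group [[F5/(1+F5*F6)]/(1+[F5/(1+F5*F6)]*F7)], F8 = (10*s^3 - 41*s^2 + 78*s - 48)/(2*s^4 - 9*s^3 + 40*s^2 - 92*s + 64)
(4) series reduction of F1, F2, F3, F4, ([[F5/(1+F5*F6)]/(1+[F5/(1+F5*F6)]*F7)]+F8); the result is T(s) itself (integer coefficients, no common factor, positive leading denominator coefficient)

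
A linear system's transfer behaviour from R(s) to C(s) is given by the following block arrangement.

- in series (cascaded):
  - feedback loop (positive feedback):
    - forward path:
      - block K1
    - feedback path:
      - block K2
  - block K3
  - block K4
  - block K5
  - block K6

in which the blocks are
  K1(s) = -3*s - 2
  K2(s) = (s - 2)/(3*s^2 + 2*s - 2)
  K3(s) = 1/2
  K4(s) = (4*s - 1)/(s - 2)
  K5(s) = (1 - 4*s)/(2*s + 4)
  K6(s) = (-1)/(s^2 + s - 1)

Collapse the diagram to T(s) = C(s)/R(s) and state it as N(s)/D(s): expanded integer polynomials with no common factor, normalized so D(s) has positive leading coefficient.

Step 1 - close the feedback loop around K1, K2 = (-9*s^3 - 12*s^2 + 2*s + 4)/(6*s^2 - 2*s - 6)
Step 2 - multiply [K1/(1-K1*K2)], K3, K4, K5, K6 (series), giving the overall T(s)

Answer: (-144*s^5 - 120*s^4 + 119*s^3 + 36*s^2 - 30*s + 4)/(24*s^6 + 16*s^5 - 152*s^4 - 80*s^3 + 248*s^2 + 64*s - 96)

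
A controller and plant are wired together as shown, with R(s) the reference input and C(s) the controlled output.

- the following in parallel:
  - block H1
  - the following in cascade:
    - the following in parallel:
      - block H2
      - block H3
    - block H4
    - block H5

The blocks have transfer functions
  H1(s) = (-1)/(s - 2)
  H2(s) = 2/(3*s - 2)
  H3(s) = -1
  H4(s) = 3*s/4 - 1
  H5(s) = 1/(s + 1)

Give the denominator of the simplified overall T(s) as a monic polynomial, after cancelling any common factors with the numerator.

Answer: s^3 - 5*s^2/3 - 4*s/3 + 4/3

Working:
Step 1: reduce the parallel group H2, H3 = (4 - 3*s)/(3*s - 2)
Step 2: combine (H2+H3), H4, H5 in series = (-9*s^2 + 24*s - 16)/(12*s^2 + 4*s - 8)
Step 3: parallel reduction of H1, ((H2+H3)*H4*H5) = (-9*s^3 + 30*s^2 - 68*s + 40)/(12*s^3 - 20*s^2 - 16*s + 16)
No further cancellation is possible in the step-3 result, so that is T(s). Its denominator becomes monic after dividing by the leading coefficient 12.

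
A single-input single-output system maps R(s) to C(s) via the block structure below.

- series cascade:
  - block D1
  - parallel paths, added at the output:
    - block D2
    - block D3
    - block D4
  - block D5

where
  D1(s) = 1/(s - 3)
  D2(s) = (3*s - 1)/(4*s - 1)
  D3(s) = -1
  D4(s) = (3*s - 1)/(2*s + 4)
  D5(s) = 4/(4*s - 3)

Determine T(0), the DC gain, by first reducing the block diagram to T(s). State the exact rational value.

Step 1: add D2, D3, D4 (parallel): (10*s^2 - 11*s + 1)/(8*s^2 + 14*s - 4)
Step 2: combine D1, (D2+D3+D4), D5 in series: (20*s^2 - 22*s + 2)/(16*s^4 - 32*s^3 - 77*s^2 + 93*s - 18)
That last expression is T(s); at s = 0 only the constant terms survive, so T(0) = 2/(-18) = -1/9.

Hence the answer: -1/9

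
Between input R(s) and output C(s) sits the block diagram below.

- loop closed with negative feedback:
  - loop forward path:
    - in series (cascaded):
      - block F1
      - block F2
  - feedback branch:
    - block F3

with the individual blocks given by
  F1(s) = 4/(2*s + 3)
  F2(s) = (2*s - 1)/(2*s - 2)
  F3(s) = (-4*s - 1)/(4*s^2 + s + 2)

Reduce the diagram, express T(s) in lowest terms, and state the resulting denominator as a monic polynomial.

Reducing step by step:

1. combine F1, F2 in series -> (4*s - 2)/(2*s^2 + s - 3)
2. feedback reduction of (F1*F2), F3 -> (16*s^3 - 4*s^2 + 6*s - 4)/(8*s^4 + 6*s^3 - 23*s^2 + 3*s - 4)
T(s) is the step-2 result (common factors already cancelled). Leading coefficient of the denominator: 8. Divide through by 8 for the monic polynomial.

Answer: s^4 + 3*s^3/4 - 23*s^2/8 + 3*s/8 - 1/2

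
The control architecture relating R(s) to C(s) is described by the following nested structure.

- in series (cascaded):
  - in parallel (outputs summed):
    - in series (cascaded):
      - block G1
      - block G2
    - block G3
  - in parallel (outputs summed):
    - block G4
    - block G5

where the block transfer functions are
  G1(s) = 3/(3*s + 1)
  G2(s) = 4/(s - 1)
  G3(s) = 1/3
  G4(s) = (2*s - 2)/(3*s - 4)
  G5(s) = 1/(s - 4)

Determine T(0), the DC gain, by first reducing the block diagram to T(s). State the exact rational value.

The answer is -35/12.

Reasoning:
Step 1. series reduction of G1, G2 gives 12/(3*s^2 - 2*s - 1)
Step 2. parallel reduction of (G1*G2), G3 gives (3*s^2 - 2*s + 35)/(9*s^2 - 6*s - 3)
Step 3. sum the parallel branches G4, G5 gives (2*s^2 - 7*s + 4)/(3*s^2 - 16*s + 16)
Step 4. reduce the series chain ((G1*G2)+G3), (G4+G5) gives (6*s^4 - 25*s^3 + 96*s^2 - 253*s + 140)/(27*s^4 - 162*s^3 + 231*s^2 - 48*s - 48)
Evaluating the step-4 result (the overall T(s)) at s = 0 gives T(0) = 140/(-48) = -35/12.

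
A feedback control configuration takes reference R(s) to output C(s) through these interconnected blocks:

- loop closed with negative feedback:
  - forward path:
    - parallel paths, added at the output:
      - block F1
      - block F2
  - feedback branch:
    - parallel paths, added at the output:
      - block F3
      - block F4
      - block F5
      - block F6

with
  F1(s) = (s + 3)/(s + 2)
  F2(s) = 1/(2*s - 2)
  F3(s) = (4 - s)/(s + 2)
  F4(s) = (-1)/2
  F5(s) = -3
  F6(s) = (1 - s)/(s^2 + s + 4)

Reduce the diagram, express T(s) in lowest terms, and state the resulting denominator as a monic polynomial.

Step 1. parallel reduction of F1, F2, giving (2*s^2 + 5*s - 4)/(2*s^2 + 2*s - 4)
Step 2. add F3, F4, F5, F6 (parallel), giving (-9*s^3 - 17*s^2 - 44*s - 20)/(2*s^3 + 6*s^2 + 12*s + 16)
Step 3. apply the feedback formula to (F1+F2), (F3+F4+F5+F6), giving (-4*s^5 - 22*s^4 - 46*s^3 - 68*s^2 - 32*s + 64)/(14*s^5 + 63*s^4 + 109*s^3 + 160*s^2 - 60*s - 16)
Step 3 gives the fully reduced T(s), with no common factor left to cancel. The denominator's leading coefficient is 14, so divide each of its coefficients by 14 to get the monic form.

Answer: s^5 + 9*s^4/2 + 109*s^3/14 + 80*s^2/7 - 30*s/7 - 8/7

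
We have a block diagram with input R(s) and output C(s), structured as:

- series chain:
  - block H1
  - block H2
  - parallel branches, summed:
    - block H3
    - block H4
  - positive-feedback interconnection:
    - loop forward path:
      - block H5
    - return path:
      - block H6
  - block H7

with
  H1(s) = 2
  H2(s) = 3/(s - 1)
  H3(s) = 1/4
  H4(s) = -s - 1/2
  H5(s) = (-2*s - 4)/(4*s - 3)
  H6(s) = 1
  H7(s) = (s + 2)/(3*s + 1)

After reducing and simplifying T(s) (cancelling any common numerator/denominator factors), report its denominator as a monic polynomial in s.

The answer is s^3 - s^2/2 - 4*s/9 - 1/18.

Reasoning:
[1] add H3, H4 (parallel); result -s - 1/4
[2] feedback reduction of H5, H6; result (-2*s - 4)/(6*s + 1)
[3] multiply H1, H2, (H3+H4), [H5/(1-H5*H6)], H7 (series); result (12*s^3 + 51*s^2 + 60*s + 12)/(18*s^3 - 9*s^2 - 8*s - 1)
T(s) is the step-3 result (common factors already cancelled). Leading coefficient of the denominator: 18. Divide through by 18 for the monic polynomial.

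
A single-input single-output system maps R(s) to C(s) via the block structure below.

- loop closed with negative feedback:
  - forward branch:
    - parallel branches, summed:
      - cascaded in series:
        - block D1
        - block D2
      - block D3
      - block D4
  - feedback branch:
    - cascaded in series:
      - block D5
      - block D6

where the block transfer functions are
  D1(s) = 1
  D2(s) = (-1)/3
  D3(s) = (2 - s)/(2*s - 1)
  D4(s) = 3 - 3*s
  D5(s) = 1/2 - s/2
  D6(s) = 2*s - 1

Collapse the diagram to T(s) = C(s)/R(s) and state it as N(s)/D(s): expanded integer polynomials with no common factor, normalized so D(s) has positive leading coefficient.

Step 1 - multiply D1, D2 (series) gives (-1)/3
Step 2 - sum the parallel branches (D1*D2), D3, D4 gives (-18*s^2 + 22*s - 2)/(6*s - 3)
Step 3 - series reduction of D5, D6 gives -s^2 + 3*s/2 - 1/2
Step 4 - apply the feedback formula to ((D1*D2)+D3+D4), (D5*D6) - this is the overall T(s), already in the required normalized form

Answer: (-18*s^2 + 22*s - 2)/(18*s^4 - 49*s^3 + 44*s^2 - 8*s - 2)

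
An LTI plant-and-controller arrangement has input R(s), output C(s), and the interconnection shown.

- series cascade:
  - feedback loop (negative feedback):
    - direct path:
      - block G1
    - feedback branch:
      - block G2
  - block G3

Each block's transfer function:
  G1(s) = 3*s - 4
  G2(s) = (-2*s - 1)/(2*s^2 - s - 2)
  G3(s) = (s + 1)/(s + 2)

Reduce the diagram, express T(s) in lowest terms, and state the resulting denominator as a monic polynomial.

1. reduce the feedback loop with forward G1 and return G2 gives (-6*s^3 + 11*s^2 + 2*s - 8)/(4*s^2 - 4*s - 2)
2. combine [G1/(1+G1*G2)], G3 in series gives (-6*s^4 + 5*s^3 + 13*s^2 - 6*s - 8)/(4*s^3 + 4*s^2 - 10*s - 4)
No further cancellation is possible in the step-2 result, so that is T(s). Its denominator becomes monic after dividing by the leading coefficient 4.

Final answer: s^3 + s^2 - 5*s/2 - 1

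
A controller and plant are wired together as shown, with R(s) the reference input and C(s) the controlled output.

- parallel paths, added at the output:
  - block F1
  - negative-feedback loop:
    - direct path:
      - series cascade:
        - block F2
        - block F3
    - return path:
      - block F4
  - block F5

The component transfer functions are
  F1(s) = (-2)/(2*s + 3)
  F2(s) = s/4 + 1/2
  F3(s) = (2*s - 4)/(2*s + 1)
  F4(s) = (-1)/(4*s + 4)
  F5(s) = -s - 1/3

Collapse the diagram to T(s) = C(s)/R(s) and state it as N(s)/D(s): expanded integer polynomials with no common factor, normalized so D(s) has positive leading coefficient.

Answer: (-22*s^4 - 83*s^3 - 177*s^2 - 196*s - 84)/(30*s^3 + 93*s^2 + 96*s + 36)

Working:
Step 1. cascade F2, F3; result (s^2 - 4)/(4*s + 2)
Step 2. collapse the loop ((F2*F3) forward, F4 return); result (4*s^3 + 4*s^2 - 16*s - 16)/(15*s^2 + 24*s + 12)
Step 3. parallel reduction of F1, [(F2*F3)/(1+(F2*F3)*F4)], F5; the result is T(s) itself (integer coefficients, no common factor, positive leading denominator coefficient)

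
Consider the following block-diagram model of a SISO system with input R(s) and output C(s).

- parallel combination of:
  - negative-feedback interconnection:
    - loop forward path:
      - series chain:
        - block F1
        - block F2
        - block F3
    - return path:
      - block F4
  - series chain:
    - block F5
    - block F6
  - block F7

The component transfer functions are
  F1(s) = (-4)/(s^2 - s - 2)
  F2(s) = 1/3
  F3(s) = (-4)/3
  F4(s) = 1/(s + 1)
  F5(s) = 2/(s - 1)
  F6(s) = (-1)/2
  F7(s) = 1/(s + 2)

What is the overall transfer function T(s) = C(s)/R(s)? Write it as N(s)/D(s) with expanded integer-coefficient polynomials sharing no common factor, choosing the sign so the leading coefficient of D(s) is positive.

Step 1. multiply F1, F2, F3 (series) -> 16/(9*s^2 - 9*s - 18)
Step 2. collapse the loop ((F1*F2*F3) forward, F4 return) -> (16*s + 16)/(9*s^3 - 27*s - 2)
Step 3. combine F5, F6 in series -> (-1)/(s - 1)
Step 4. reduce the parallel group [(F1*F2*F3)/(1+(F1*F2*F3)*F4)], (F5*F6), F7: this yields T(s), and no further normalization is needed

Answer: (-11*s^3 + 32*s^2 + 65*s - 26)/(9*s^5 + 9*s^4 - 45*s^3 - 29*s^2 + 52*s + 4)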